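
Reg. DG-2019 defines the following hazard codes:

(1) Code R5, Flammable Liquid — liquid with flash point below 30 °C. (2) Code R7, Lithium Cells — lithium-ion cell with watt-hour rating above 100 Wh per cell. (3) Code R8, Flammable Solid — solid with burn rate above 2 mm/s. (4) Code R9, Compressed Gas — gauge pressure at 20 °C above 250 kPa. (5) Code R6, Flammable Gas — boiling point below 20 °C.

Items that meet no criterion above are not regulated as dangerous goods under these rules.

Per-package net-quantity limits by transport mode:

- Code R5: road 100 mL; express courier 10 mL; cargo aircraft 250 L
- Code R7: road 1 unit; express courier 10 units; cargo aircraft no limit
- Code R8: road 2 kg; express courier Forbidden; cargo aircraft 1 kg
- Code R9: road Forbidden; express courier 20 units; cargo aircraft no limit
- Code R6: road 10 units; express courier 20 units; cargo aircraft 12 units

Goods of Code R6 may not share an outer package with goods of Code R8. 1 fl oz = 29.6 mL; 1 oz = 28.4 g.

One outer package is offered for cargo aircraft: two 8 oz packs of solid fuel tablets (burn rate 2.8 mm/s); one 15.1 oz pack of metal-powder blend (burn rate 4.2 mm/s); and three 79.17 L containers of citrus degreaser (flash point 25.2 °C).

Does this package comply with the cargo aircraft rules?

Yes

With burn rate 2.8 mm/s (> 2 mm/s), the solid fuel tablets fall in Code R8.
Metal-powder blend: burn rate 4.2 mm/s > 2 mm/s → Code R8 (Flammable Solid).
With flash point 25.2 °C (< 30 °C), the citrus degreaser falls in Code R5.
Code R5 quantity: three 79.17 L containers = 237.51 L.
237.51 L ≤ 250 L (cargo aircraft limit, Code R5) — within limit.
Total Code R8: (two 8 oz packs = 454.4 g) + (one 15.1 oz pack = 428.84 g) = 883.24 g.
883.24 g ≤ 1 kg (cargo aircraft limit, Code R8) — within limit.
The segregation rule (Code R6 with Code R8) does not apply to Code R5 with Code R8.
Every hazard code is within its cargo aircraft limit and no segregation rule is violated.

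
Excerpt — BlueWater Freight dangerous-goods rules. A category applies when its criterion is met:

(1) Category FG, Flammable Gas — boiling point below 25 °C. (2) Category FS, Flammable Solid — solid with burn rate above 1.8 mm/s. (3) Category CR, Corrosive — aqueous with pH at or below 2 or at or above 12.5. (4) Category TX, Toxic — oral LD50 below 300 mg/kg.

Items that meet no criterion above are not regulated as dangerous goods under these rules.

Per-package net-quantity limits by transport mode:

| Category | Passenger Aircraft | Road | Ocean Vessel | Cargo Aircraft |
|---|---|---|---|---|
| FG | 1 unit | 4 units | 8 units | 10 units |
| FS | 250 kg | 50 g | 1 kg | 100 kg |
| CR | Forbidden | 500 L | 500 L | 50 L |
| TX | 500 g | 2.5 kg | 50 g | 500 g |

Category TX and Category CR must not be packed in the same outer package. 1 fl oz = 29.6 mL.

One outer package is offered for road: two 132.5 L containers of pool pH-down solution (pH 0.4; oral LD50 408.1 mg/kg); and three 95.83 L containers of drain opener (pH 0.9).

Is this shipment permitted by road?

The pool pH-down solution has pH 0.4, which is ≤ 2, so it is Category CR (Corrosive).
Drain opener: pH 0.9 ≤ 2 → Category CR (Corrosive).
Category CR net quantity: (two 132.5 L containers = 265 L) + (three 95.83 L containers = 287.49 L) = 552.49 L.
552.49 L exceeds the road limit of 500 L for Category CR.

No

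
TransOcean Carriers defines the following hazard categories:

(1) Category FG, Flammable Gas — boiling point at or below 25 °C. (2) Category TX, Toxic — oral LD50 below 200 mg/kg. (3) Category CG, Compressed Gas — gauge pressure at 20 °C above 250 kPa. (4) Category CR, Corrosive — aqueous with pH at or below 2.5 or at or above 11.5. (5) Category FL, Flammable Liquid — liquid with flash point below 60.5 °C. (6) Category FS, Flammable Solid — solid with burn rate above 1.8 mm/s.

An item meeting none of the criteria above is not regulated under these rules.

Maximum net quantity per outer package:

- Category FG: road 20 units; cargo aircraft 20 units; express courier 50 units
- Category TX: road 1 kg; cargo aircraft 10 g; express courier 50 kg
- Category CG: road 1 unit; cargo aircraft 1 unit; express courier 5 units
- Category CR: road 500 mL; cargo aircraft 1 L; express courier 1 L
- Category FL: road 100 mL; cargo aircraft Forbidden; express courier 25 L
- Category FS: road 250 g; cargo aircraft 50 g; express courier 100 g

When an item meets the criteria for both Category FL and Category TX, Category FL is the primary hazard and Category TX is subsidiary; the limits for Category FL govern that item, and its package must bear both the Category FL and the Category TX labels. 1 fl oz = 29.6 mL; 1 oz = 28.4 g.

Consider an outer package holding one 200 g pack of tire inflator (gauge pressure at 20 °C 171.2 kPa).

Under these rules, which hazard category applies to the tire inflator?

gauge pressure at 20 °C 171.2 kPa is not above 250 kPa, so Category CG does not apply.
No criterion is met, so the item is not regulated.

Not regulated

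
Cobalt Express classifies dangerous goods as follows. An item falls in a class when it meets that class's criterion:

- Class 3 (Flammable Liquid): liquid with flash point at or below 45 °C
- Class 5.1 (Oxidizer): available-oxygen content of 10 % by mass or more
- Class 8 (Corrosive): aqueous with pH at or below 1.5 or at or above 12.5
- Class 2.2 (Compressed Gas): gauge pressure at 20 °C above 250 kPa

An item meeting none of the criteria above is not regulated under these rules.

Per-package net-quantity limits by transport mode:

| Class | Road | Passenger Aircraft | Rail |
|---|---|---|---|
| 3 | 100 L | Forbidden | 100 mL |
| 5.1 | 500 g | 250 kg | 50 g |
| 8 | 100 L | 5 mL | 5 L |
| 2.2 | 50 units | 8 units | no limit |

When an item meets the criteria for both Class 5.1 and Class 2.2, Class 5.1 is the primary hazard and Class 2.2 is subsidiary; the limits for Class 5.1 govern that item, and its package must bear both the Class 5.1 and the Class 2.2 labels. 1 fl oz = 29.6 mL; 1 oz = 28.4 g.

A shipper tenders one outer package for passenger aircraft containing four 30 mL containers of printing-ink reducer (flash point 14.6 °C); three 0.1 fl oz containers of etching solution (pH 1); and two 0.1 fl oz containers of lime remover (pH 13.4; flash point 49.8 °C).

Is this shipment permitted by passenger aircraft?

The printing-ink reducer has flash point 14.6 °C, which is ≤ 45 °C, so it is Class 3 (Flammable Liquid).
With pH 1 (≤ 1.5), the etching solution falls in Class 8.
pH 13.4 meets the Class 8 criterion (Corrosive), so the lime remover is Class 8.
Class 8 net quantity: (three 0.1 fl oz containers = 8.88 mL) + (two 0.1 fl oz containers = 5.92 mL) = 14.8 mL.
That exceeds the Class 8 passenger aircraft limit of 5 mL.
Class 3 quantity: four 30 mL containers = 120 mL.
By passenger aircraft, Class 3 is Forbidden regardless of quantity.

No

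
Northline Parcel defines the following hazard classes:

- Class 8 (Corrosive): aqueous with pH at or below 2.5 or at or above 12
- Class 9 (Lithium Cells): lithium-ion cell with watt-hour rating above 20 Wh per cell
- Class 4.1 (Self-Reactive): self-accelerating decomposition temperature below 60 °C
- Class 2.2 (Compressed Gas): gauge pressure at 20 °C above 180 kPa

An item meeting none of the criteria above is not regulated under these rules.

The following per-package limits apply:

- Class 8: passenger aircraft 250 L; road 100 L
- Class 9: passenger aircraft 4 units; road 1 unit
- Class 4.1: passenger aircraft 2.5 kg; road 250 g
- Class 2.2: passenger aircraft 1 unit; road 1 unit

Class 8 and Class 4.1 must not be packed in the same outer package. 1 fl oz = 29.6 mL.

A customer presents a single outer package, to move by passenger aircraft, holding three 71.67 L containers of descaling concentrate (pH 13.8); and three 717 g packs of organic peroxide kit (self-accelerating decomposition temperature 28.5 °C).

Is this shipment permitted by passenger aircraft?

With pH 13.8 (≥ 12), the descaling concentrate falls in Class 8.
With self-accelerating decomposition temperature 28.5 °C (< 60 °C), the organic peroxide kit falls in Class 4.1.
Class 8 quantity: three 71.67 L containers = 215.01 L.
That is within the Class 8 passenger aircraft limit of 250 L.
Class 4.1 quantity: three 717 g packs = 2.151 kg.
That is within the Class 4.1 passenger aircraft limit of 2.5 kg.
Class 8 and Class 4.1 may not share an outer package.

No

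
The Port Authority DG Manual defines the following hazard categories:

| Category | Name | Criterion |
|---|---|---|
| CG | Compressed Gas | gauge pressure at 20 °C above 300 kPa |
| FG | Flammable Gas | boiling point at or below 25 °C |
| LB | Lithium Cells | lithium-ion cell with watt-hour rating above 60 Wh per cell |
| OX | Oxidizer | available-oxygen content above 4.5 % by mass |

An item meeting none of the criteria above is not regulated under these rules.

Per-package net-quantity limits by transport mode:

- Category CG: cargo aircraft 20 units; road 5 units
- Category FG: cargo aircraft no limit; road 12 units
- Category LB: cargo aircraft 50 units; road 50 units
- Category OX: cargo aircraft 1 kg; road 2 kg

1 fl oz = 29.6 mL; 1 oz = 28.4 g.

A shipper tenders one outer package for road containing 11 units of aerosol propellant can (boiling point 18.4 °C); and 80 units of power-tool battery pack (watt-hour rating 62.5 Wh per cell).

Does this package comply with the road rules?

Aerosol propellant can: boiling point 18.4 °C ≤ 25 °C → Category FG (Flammable Gas).
With watt-hour rating 62.5 Wh per cell (> 60 Wh per cell), the power-tool battery pack falls in Category LB.
Category FG quantity: 11 units.
That is within the Category FG road limit of 12 units.
Category LB quantity: 80 units.
80 units exceeds the road limit of 50 units for Category LB.

No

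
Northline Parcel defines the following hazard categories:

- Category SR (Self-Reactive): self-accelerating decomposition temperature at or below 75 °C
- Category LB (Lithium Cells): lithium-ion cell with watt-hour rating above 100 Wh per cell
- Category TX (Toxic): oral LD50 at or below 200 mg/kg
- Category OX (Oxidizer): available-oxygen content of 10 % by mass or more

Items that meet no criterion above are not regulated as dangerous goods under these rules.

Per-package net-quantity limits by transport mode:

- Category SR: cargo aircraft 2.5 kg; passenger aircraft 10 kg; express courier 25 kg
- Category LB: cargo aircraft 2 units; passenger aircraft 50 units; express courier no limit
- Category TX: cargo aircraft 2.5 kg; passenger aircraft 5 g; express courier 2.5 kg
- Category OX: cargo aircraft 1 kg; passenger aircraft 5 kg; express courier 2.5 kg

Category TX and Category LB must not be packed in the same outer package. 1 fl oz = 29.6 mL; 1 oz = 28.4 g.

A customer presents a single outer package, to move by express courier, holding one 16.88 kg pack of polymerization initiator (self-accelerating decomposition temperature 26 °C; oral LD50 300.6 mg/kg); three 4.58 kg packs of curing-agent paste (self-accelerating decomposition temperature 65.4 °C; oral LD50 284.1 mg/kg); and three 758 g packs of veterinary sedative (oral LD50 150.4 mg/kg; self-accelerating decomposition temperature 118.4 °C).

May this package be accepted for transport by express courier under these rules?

Polymerization initiator: self-accelerating decomposition temperature 26 °C ≤ 75 °C → Category SR (Self-Reactive).
The curing-agent paste has self-accelerating decomposition temperature 65.4 °C, which is ≤ 75 °C, so it is Category SR (Self-Reactive).
Oral LD50 150.4 mg/kg meets the Category TX criterion (Toxic), so the veterinary sedative is Category TX.
Total Category SR: 16.88 kg + (three 4.58 kg packs = 13.74 kg) = 30.62 kg.
That exceeds the Category SR express courier limit of 25 kg.
Category TX quantity: three 758 g packs = 2.274 kg.
2.274 kg ≤ 2.5 kg (express courier limit, Category TX) — within limit.
The segregation rule (Category TX with Category LB) does not apply to Category SR with Category TX.

No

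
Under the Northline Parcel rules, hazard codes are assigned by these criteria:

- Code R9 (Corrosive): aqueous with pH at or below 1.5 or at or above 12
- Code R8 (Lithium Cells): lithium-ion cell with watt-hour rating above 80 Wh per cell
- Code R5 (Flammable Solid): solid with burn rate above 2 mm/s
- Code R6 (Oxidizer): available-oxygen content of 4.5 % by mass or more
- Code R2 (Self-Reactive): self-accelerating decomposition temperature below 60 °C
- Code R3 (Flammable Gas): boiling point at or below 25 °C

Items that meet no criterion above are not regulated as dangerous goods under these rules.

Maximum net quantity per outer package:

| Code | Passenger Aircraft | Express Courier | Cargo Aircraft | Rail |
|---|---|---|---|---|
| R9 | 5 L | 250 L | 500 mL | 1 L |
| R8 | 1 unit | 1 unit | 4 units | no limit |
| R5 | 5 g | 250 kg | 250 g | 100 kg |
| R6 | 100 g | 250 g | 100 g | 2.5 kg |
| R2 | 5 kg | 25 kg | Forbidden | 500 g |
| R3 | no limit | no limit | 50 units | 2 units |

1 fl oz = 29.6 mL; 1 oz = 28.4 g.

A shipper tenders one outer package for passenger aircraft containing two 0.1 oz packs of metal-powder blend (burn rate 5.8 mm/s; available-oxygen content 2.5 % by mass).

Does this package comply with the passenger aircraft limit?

Metal-powder blend: burn rate 5.8 mm/s > 2 mm/s → Code R5 (Flammable Solid).
Code R5 quantity: two 0.1 oz packs = 5.68 g.
That exceeds the Code R5 passenger aircraft limit of 5 g.

No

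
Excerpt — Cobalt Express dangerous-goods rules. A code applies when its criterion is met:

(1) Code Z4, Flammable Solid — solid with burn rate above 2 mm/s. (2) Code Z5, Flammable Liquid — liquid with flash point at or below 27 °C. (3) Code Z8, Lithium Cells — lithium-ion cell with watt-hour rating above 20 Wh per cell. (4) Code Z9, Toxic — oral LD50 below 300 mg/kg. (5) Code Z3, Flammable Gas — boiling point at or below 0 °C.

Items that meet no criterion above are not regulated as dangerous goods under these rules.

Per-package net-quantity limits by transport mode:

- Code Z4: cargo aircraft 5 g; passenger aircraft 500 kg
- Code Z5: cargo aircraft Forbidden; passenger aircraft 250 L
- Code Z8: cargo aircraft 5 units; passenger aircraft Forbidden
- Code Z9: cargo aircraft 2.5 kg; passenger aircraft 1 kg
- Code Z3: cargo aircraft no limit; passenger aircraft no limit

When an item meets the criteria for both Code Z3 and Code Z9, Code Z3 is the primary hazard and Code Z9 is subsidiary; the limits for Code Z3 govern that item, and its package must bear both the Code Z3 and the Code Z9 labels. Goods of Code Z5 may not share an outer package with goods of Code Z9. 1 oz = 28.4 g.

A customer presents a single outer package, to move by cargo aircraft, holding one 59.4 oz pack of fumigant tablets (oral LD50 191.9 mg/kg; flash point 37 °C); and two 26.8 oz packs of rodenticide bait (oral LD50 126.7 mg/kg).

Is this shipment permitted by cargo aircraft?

The fumigant tablets have oral LD50 191.9 mg/kg, which is < 300 mg/kg, so they are Code Z9 (Toxic).
Rodenticide bait: oral LD50 126.7 mg/kg < 300 mg/kg → Code Z9 (Toxic).
Total Code Z9: (one 59.4 oz pack = 1686.96 g) + (two 26.8 oz packs = 1522.24 g) = 3209.2 g.
3209.2 g > 2.5 kg (cargo aircraft limit, Code Z9) — over the limit.

No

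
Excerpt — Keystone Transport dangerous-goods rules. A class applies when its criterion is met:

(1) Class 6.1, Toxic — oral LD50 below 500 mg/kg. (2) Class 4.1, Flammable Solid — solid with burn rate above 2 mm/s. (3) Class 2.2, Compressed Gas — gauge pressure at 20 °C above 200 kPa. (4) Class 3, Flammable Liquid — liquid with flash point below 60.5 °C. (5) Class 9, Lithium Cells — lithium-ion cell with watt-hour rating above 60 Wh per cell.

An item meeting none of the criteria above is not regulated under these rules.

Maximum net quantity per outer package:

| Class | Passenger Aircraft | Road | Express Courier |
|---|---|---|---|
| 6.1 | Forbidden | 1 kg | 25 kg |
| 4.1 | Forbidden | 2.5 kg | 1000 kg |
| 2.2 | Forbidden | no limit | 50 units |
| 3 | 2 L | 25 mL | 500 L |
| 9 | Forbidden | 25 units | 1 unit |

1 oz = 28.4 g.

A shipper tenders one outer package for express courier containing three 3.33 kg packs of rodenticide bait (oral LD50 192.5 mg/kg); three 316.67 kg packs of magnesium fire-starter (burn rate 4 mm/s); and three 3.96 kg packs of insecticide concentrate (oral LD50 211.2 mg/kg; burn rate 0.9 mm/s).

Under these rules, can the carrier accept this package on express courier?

Yes

Rodenticide bait: oral LD50 192.5 mg/kg < 500 mg/kg → Class 6.1 (Toxic).
Magnesium fire-starter: burn rate 4 mm/s > 2 mm/s → Class 4.1 (Flammable Solid).
Insecticide concentrate: oral LD50 211.2 mg/kg < 500 mg/kg → Class 6.1 (Toxic).
Total Class 6.1: (three 3.33 kg packs = 9.99 kg) + (three 3.96 kg packs = 11.88 kg) = 21.87 kg.
21.87 kg ≤ 25 kg (express courier limit, Class 6.1) — within limit.
Class 4.1 quantity: three 316.67 kg packs = 950.01 kg.
950.01 kg is within the express courier limit of 1000 kg for Class 4.1.
Every hazard class is within its express courier limit and no segregation rule is violated.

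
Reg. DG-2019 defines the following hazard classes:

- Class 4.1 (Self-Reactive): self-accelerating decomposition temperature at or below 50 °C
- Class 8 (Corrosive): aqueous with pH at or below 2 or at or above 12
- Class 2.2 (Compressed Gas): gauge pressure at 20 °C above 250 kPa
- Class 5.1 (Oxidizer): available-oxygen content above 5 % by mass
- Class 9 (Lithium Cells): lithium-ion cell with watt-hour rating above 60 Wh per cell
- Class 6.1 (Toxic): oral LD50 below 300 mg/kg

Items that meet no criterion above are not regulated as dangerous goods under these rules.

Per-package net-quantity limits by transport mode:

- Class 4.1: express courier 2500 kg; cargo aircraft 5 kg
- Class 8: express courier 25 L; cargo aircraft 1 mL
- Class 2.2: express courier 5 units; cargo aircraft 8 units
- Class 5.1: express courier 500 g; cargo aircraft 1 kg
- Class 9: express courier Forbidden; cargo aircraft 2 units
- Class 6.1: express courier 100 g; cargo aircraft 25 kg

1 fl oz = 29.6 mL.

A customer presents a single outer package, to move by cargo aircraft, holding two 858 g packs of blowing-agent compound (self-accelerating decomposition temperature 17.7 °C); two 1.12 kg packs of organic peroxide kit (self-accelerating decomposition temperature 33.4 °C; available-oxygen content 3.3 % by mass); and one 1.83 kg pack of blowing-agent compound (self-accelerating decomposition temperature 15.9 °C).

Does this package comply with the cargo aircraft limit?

No

The blowing-agent compound has self-accelerating decomposition temperature 17.7 °C, which is ≤ 50 °C, so it is Class 4.1 (Self-Reactive).
Self-accelerating decomposition temperature 33.4 °C meets the Class 4.1 criterion (Self-Reactive), so the organic peroxide kit is Class 4.1.
Self-accelerating decomposition temperature 15.9 °C meets the Class 4.1 criterion (Self-Reactive), so the blowing-agent compound is Class 4.1.
Total Class 4.1: (two 858 g packs = 1.716 kg) + (two 1.12 kg packs = 2.24 kg) + 1.83 kg = 5.786 kg.
That exceeds the Class 4.1 cargo aircraft limit of 5 kg.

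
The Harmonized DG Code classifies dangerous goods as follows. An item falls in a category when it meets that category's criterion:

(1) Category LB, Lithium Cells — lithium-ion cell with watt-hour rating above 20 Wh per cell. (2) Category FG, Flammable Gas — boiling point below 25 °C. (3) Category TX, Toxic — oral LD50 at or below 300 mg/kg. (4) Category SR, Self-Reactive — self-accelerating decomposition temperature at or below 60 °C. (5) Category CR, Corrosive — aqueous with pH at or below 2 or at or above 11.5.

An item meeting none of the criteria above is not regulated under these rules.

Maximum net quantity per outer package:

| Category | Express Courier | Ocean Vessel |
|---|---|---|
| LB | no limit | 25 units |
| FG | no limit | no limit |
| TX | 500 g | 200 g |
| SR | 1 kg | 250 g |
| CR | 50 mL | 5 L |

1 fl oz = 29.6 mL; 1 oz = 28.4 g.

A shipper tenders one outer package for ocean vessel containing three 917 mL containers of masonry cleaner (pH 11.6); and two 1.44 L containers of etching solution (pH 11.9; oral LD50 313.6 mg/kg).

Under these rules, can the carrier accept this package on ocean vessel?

No

pH 11.6 meets the Category CR criterion (Corrosive), so the masonry cleaner is Category CR.
pH 11.9 meets the Category CR criterion (Corrosive), so the etching solution is Category CR.
Category CR net quantity: (three 917 mL containers = 2.751 L) + (two 1.44 L containers = 2.88 L) = 5.631 L.
5.631 L > 5 L (ocean vessel limit, Category CR) — over the limit.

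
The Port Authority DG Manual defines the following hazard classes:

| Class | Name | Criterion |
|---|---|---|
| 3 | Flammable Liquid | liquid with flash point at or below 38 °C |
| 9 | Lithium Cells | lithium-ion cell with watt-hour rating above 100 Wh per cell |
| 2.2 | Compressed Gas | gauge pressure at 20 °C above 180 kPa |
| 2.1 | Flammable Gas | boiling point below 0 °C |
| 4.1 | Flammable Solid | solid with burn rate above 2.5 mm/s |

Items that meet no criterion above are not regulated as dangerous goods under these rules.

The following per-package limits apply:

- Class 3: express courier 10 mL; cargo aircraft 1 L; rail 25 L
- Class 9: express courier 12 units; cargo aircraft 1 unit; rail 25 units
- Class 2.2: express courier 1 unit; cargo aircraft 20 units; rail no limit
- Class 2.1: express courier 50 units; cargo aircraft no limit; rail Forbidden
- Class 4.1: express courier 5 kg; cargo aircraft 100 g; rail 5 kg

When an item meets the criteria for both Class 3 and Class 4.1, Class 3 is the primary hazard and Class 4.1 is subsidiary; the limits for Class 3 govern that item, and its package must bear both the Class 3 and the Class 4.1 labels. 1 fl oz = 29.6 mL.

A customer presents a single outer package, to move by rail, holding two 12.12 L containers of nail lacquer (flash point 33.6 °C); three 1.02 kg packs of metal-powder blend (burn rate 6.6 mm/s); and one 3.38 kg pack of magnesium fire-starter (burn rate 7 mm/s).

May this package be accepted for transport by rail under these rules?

No

Flash point 33.6 °C meets the Class 3 criterion (Flammable Liquid), so the nail lacquer is Class 3.
Burn rate 6.6 mm/s meets the Class 4.1 criterion (Flammable Solid), so the metal-powder blend is Class 4.1.
With burn rate 7 mm/s (> 2.5 mm/s), the magnesium fire-starter falls in Class 4.1.
Total Class 4.1: (three 1.02 kg packs = 3.06 kg) + 3.38 kg = 6.44 kg.
6.44 kg exceeds the rail limit of 5 kg for Class 4.1.
Class 3 quantity: two 12.12 L containers = 24.24 L.
24.24 L ≤ 25 L (rail limit, Class 3) — within limit.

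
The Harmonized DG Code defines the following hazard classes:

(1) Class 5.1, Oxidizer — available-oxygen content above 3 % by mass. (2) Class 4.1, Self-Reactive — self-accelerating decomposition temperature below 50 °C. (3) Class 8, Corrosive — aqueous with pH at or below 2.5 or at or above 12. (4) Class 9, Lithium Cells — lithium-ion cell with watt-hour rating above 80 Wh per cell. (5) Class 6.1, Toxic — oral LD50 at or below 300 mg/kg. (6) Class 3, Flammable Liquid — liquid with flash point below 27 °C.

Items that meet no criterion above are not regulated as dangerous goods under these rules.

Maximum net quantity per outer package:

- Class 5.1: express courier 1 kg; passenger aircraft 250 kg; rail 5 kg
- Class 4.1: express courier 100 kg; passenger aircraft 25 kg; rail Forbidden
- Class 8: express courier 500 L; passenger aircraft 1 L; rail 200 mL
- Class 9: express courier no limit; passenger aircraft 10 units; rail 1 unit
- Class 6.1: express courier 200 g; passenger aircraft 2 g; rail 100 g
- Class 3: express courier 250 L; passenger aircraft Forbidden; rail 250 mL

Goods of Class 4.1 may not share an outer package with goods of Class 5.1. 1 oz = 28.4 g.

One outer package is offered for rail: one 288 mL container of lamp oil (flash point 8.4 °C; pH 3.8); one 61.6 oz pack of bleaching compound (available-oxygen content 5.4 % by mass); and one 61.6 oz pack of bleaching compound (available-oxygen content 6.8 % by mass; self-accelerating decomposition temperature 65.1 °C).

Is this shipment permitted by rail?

Lamp oil: flash point 8.4 °C < 27 °C → Class 3 (Flammable Liquid).
The bleaching compound has available-oxygen content 5.4 % by mass, which is > 3 % by mass, so it is Class 5.1 (Oxidizer).
Bleaching compound: available-oxygen content 6.8 % by mass > 3 % by mass → Class 5.1 (Oxidizer).
Class 5.1 net quantity: (one 61.6 oz pack = 1749.44 g) + (one 61.6 oz pack = 1749.44 g) = 3498.88 g.
That is within the Class 5.1 rail limit of 5 kg.
Class 3 quantity: 288 mL.
That exceeds the Class 3 rail limit of 250 mL.
The segregation rule (Class 4.1 with Class 5.1) does not apply to Class 5.1 with Class 3.

No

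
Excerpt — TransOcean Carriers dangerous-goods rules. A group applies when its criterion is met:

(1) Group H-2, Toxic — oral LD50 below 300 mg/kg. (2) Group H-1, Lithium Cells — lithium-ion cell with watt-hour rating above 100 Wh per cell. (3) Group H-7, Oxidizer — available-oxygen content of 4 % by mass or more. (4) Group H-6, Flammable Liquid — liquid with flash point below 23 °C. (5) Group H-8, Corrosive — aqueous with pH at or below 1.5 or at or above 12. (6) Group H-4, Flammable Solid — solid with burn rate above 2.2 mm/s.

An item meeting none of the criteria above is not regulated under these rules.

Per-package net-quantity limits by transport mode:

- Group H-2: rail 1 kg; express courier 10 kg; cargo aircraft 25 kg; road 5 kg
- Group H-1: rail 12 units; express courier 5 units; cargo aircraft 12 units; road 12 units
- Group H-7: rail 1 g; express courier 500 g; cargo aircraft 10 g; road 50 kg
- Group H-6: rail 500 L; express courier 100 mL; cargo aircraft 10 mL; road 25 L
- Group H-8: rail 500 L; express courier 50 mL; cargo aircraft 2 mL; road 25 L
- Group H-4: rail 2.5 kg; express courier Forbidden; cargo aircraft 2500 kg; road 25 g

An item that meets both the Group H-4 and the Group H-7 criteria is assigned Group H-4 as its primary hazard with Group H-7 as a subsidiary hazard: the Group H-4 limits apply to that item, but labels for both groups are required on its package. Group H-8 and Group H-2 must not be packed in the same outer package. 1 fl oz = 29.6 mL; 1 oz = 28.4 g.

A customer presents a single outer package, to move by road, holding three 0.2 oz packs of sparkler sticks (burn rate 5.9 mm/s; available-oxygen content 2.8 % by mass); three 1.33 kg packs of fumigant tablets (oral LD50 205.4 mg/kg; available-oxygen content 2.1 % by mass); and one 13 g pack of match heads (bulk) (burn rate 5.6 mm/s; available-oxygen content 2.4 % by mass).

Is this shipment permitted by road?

The sparkler sticks have burn rate 5.9 mm/s, which is > 2.2 mm/s, so they are Group H-4 (Flammable Solid).
With oral LD50 205.4 mg/kg (< 300 mg/kg), the fumigant tablets fall in Group H-2.
With burn rate 5.6 mm/s (> 2.2 mm/s), the match heads (bulk) fall in Group H-4.
Group H-4 net quantity: (three 0.2 oz packs = 17.04 g) + 13 g = 30.04 g.
30.04 g > 25 g (road limit, Group H-4) — over the limit.
Group H-2 quantity: three 1.33 kg packs = 3.99 kg.
3.99 kg is within the road limit of 5 kg for Group H-2.
The segregation rule (Group H-8 with Group H-2) does not apply to Group H-4 with Group H-2.

No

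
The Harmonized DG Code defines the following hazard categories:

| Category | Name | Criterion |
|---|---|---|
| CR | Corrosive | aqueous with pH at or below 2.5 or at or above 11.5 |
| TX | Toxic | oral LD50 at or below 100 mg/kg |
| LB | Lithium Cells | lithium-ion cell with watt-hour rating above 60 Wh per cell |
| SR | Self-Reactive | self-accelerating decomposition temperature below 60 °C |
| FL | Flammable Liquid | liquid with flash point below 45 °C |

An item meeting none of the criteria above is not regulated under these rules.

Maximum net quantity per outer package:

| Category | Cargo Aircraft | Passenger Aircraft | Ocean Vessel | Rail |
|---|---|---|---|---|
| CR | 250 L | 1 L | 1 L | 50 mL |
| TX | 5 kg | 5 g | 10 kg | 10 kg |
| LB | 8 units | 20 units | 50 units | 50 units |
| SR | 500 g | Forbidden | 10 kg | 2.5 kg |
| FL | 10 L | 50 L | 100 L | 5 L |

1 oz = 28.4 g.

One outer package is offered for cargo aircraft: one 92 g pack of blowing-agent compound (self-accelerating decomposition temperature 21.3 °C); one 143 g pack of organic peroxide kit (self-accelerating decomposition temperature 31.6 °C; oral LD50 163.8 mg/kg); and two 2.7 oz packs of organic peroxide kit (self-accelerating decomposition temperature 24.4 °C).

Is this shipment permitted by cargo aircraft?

Blowing-agent compound: self-accelerating decomposition temperature 21.3 °C < 60 °C → Category SR (Self-Reactive).
The organic peroxide kit has self-accelerating decomposition temperature 31.6 °C, which is < 60 °C, so it is Category SR (Self-Reactive).
The organic peroxide kit has self-accelerating decomposition temperature 24.4 °C, which is < 60 °C, so it is Category SR (Self-Reactive).
Total Category SR: 92 g + 143 g + (two 2.7 oz packs = 153.36 g) = 388.36 g.
388.36 g ≤ 500 g (cargo aircraft limit, Category SR) — within limit.

Yes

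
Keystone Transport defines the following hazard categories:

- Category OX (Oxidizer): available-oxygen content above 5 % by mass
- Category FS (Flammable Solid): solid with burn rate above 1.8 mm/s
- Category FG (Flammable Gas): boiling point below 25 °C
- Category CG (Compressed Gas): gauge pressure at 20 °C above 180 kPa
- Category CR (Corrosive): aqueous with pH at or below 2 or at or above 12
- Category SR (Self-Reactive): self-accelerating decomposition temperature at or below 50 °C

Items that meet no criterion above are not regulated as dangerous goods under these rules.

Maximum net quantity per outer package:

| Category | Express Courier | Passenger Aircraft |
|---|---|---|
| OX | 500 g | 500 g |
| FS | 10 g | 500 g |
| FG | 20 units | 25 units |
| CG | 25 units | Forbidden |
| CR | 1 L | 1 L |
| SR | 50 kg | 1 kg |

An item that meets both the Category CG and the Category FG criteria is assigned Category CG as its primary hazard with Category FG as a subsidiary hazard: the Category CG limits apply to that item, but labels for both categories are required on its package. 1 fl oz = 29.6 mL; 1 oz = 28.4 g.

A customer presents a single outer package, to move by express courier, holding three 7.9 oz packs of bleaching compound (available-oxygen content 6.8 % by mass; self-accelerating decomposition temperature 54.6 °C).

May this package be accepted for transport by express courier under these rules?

The bleaching compound has available-oxygen content 6.8 % by mass, which is > 5 % by mass, so it is Category OX (Oxidizer).
Category OX quantity: three 7.9 oz packs = 673.08 g.
673.08 g exceeds the express courier limit of 500 g for Category OX.

No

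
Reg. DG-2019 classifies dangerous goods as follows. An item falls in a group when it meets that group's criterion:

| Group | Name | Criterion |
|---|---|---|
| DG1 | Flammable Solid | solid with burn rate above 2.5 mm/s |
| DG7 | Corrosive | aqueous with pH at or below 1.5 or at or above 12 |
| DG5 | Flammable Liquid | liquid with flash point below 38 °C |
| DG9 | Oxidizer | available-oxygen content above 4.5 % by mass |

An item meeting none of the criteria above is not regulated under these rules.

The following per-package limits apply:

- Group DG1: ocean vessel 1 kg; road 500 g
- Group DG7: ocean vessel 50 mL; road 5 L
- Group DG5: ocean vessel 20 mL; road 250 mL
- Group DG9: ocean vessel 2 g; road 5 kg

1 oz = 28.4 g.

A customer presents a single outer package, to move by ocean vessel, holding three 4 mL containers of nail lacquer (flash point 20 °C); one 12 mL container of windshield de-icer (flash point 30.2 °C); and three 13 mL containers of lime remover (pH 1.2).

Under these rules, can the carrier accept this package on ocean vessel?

With flash point 20 °C (< 38 °C), the nail lacquer falls in Group DG5.
Flash point 30.2 °C meets the Group DG5 criterion (Flammable Liquid), so the windshield de-icer is Group DG5.
pH 1.2 meets the Group DG7 criterion (Corrosive), so the lime remover is Group DG7.
Total Group DG5: (three 4 mL containers = 12 mL) + 12 mL = 24 mL.
24 mL exceeds the ocean vessel limit of 20 mL for Group DG5.
Group DG7 quantity: three 13 mL containers = 39 mL.
39 mL ≤ 50 mL (ocean vessel limit, Group DG7) — within limit.

No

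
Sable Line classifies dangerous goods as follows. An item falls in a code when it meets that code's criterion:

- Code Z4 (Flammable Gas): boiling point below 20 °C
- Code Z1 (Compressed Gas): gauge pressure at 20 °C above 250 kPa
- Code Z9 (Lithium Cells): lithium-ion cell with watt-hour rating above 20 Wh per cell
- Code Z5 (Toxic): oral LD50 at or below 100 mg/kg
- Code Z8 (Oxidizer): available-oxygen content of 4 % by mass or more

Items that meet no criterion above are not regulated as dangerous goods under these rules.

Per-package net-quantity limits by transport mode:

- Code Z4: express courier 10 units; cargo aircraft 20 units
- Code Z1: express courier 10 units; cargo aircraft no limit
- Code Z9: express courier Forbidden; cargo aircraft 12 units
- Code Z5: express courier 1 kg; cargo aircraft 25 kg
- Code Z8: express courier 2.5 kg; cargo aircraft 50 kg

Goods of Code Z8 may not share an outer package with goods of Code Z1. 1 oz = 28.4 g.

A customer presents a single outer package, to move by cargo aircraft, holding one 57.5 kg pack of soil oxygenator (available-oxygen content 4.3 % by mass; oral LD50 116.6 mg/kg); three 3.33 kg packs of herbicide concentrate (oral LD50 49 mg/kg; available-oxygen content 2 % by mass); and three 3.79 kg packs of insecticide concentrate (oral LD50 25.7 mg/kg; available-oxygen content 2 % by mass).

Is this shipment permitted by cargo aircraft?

With available-oxygen content 4.3 % by mass (≥ 4 % by mass), the soil oxygenator falls in Code Z8.
Oral LD50 49 mg/kg meets the Code Z5 criterion (Toxic), so the herbicide concentrate is Code Z5.
Oral LD50 25.7 mg/kg meets the Code Z5 criterion (Toxic), so the insecticide concentrate is Code Z5.
Total Code Z5: (three 3.33 kg packs = 9.99 kg) + (three 3.79 kg packs = 11.37 kg) = 21.36 kg.
That is within the Code Z5 cargo aircraft limit of 25 kg.
Code Z8 quantity: 57.5 kg.
57.5 kg > 50 kg (cargo aircraft limit, Code Z8) — over the limit.
The segregation rule (Code Z8 with Code Z1) does not apply to Code Z5 with Code Z8.

No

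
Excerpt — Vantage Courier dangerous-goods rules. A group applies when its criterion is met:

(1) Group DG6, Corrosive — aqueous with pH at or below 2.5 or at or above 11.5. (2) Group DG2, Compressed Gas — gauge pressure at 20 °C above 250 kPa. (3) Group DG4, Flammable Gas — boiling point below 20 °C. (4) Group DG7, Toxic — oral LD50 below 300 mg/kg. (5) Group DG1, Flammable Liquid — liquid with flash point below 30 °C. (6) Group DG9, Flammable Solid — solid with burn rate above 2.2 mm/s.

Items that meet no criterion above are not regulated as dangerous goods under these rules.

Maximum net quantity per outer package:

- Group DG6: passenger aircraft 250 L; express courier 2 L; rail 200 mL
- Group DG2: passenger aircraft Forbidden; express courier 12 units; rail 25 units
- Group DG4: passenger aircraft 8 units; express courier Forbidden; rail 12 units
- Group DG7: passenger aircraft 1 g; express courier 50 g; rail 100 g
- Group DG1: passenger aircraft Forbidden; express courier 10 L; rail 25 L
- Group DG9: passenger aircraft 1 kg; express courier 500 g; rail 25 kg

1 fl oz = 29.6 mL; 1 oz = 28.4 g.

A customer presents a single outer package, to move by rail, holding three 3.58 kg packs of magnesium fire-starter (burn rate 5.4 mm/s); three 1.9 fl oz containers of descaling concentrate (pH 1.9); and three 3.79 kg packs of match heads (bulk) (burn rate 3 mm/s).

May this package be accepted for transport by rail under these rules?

Magnesium fire-starter: burn rate 5.4 mm/s > 2.2 mm/s → Group DG9 (Flammable Solid).
With pH 1.9 (≤ 2.5), the descaling concentrate falls in Group DG6.
Match heads (bulk): burn rate 3 mm/s > 2.2 mm/s → Group DG9 (Flammable Solid).
Total Group DG9: (three 3.58 kg packs = 10.74 kg) + (three 3.79 kg packs = 11.37 kg) = 22.11 kg.
That is within the Group DG9 rail limit of 25 kg.
Group DG6 quantity: three 1.9 fl oz containers = 168.72 mL.
168.72 mL ≤ 200 mL (rail limit, Group DG6) — within limit.
Every hazard group is within its rail limit and no segregation rule is violated.

Yes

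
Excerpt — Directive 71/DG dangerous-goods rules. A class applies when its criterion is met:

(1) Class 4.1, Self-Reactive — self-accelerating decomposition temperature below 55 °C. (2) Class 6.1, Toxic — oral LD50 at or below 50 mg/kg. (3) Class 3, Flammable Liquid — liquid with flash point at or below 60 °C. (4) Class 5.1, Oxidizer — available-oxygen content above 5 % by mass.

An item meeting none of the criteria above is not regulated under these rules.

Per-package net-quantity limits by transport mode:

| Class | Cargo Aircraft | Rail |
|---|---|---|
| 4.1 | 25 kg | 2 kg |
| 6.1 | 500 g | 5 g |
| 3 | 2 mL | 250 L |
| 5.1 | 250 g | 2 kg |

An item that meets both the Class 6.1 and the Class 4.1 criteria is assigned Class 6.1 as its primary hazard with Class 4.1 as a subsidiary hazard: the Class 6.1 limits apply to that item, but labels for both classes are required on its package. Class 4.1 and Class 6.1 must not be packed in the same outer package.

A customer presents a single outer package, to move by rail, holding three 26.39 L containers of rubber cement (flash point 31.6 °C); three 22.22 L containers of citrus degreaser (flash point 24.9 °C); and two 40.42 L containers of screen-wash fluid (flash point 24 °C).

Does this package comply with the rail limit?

Flash point 31.6 °C meets the Class 3 criterion (Flammable Liquid), so the rubber cement is Class 3.
The citrus degreaser has flash point 24.9 °C, which is ≤ 60 °C, so it is Class 3 (Flammable Liquid).
Flash point 24 °C meets the Class 3 criterion (Flammable Liquid), so the screen-wash fluid is Class 3.
Total Class 3: (three 26.39 L containers = 79.17 L) + (three 22.22 L containers = 66.66 L) + (two 40.42 L containers = 80.84 L) = 226.67 L.
226.67 L ≤ 250 L (rail limit, Class 3) — within limit.

Yes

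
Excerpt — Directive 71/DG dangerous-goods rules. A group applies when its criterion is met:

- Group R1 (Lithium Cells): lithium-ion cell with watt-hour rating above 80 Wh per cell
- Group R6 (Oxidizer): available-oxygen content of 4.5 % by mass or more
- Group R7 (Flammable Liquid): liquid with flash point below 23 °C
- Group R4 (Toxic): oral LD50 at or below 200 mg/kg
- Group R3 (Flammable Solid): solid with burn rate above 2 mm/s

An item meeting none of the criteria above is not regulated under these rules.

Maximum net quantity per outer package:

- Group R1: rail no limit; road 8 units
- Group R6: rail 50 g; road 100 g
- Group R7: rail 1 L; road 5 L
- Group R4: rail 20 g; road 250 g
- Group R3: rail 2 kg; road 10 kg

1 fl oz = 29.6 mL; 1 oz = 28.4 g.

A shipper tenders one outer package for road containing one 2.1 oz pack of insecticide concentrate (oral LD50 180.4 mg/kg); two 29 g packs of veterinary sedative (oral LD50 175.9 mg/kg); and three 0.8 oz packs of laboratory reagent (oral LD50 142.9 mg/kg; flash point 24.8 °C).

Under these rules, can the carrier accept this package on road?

Yes

Insecticide concentrate: oral LD50 180.4 mg/kg ≤ 200 mg/kg → Group R4 (Toxic).
The veterinary sedative has oral LD50 175.9 mg/kg, which is ≤ 200 mg/kg, so it is Group R4 (Toxic).
Oral LD50 142.9 mg/kg meets the Group R4 criterion (Toxic), so the laboratory reagent is Group R4.
Group R4 net quantity: (one 2.1 oz pack = 59.64 g) + (two 29 g packs = 58 g) + (three 0.8 oz packs = 68.16 g) = 185.8 g.
185.8 g ≤ 250 g (road limit, Group R4) — within limit.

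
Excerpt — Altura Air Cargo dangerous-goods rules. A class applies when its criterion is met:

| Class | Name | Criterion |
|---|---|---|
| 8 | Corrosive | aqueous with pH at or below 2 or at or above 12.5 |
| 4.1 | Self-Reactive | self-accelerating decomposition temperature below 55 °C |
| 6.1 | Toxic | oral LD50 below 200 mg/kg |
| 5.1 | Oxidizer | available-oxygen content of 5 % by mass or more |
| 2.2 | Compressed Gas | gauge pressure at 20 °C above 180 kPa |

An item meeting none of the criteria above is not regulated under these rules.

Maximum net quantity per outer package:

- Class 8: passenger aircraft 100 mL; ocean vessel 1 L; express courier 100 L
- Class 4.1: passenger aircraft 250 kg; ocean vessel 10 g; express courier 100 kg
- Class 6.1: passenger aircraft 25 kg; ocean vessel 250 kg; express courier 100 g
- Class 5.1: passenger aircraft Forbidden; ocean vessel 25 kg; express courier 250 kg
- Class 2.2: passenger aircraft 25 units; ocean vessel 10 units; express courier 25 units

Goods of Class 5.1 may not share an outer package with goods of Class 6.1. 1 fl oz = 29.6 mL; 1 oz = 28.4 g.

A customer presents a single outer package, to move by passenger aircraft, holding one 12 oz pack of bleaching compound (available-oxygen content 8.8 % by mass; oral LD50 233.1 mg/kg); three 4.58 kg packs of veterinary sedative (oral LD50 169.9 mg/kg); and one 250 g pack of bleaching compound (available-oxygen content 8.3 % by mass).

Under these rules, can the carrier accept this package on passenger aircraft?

No

Available-oxygen content 8.8 % by mass meets the Class 5.1 criterion (Oxidizer), so the bleaching compound is Class 5.1.
Veterinary sedative: oral LD50 169.9 mg/kg < 200 mg/kg → Class 6.1 (Toxic).
Bleaching compound: available-oxygen content 8.3 % by mass ≥ 5 % by mass → Class 5.1 (Oxidizer).
Class 5.1 net quantity: (one 12 oz pack = 340.8 g) + 250 g = 590.8 g.
By passenger aircraft, Class 5.1 is Forbidden regardless of quantity.
Class 6.1 quantity: three 4.58 kg packs = 13.74 kg.
13.74 kg is within the passenger aircraft limit of 25 kg for Class 6.1.
Class 5.1 and Class 6.1 may not share an outer package.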